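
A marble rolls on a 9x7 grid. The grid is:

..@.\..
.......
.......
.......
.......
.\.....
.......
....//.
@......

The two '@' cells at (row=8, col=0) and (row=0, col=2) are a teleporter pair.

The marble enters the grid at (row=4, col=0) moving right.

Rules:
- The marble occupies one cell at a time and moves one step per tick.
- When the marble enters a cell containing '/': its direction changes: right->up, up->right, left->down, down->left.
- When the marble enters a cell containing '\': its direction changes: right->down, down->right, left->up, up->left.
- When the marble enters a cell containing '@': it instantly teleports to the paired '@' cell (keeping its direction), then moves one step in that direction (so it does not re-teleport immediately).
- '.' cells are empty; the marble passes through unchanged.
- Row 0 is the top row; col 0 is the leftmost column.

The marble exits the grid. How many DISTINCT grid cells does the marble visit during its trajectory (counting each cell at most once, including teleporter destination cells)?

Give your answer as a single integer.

Answer: 7

Derivation:
Step 1: enter (4,0), '.' pass, move right to (4,1)
Step 2: enter (4,1), '.' pass, move right to (4,2)
Step 3: enter (4,2), '.' pass, move right to (4,3)
Step 4: enter (4,3), '.' pass, move right to (4,4)
Step 5: enter (4,4), '.' pass, move right to (4,5)
Step 6: enter (4,5), '.' pass, move right to (4,6)
Step 7: enter (4,6), '.' pass, move right to (4,7)
Step 8: at (4,7) — EXIT via right edge, pos 4
Distinct cells visited: 7 (path length 7)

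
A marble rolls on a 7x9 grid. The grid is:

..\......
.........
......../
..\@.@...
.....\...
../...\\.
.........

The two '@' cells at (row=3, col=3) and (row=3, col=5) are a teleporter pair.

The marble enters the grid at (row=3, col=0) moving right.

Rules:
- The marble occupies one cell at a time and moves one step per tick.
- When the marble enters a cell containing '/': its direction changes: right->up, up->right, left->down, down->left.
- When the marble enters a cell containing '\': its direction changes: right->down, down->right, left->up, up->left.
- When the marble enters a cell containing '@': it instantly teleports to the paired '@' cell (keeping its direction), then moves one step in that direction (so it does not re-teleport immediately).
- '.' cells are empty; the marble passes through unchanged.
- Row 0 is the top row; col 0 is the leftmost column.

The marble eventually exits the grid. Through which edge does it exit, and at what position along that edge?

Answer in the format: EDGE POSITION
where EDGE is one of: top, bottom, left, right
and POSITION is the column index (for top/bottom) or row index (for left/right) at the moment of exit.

Answer: left 5

Derivation:
Step 1: enter (3,0), '.' pass, move right to (3,1)
Step 2: enter (3,1), '.' pass, move right to (3,2)
Step 3: enter (3,2), '\' deflects right->down, move down to (4,2)
Step 4: enter (4,2), '.' pass, move down to (5,2)
Step 5: enter (5,2), '/' deflects down->left, move left to (5,1)
Step 6: enter (5,1), '.' pass, move left to (5,0)
Step 7: enter (5,0), '.' pass, move left to (5,-1)
Step 8: at (5,-1) — EXIT via left edge, pos 5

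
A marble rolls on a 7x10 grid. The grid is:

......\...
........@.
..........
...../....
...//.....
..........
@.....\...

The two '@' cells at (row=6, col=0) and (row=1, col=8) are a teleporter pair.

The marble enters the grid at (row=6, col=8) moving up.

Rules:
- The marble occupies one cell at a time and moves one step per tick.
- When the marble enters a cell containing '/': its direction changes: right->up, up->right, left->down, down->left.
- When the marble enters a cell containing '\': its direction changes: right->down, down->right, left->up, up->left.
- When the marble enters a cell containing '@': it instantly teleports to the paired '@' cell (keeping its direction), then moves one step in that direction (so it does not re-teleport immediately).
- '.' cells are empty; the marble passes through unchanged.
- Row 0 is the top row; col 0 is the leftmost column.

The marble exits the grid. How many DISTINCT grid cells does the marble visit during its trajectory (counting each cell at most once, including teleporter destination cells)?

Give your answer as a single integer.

Answer: 13

Derivation:
Step 1: enter (6,8), '.' pass, move up to (5,8)
Step 2: enter (5,8), '.' pass, move up to (4,8)
Step 3: enter (4,8), '.' pass, move up to (3,8)
Step 4: enter (3,8), '.' pass, move up to (2,8)
Step 5: enter (2,8), '.' pass, move up to (1,8)
Step 6: enter (1,8), '@' teleport (1,8)->(6,0), also enter (6,0), move up to (5,0)
Step 7: enter (5,0), '.' pass, move up to (4,0)
Step 8: enter (4,0), '.' pass, move up to (3,0)
Step 9: enter (3,0), '.' pass, move up to (2,0)
Step 10: enter (2,0), '.' pass, move up to (1,0)
Step 11: enter (1,0), '.' pass, move up to (0,0)
Step 12: enter (0,0), '.' pass, move up to (-1,0)
Step 13: at (-1,0) — EXIT via top edge, pos 0
Distinct cells visited: 13 (path length 13)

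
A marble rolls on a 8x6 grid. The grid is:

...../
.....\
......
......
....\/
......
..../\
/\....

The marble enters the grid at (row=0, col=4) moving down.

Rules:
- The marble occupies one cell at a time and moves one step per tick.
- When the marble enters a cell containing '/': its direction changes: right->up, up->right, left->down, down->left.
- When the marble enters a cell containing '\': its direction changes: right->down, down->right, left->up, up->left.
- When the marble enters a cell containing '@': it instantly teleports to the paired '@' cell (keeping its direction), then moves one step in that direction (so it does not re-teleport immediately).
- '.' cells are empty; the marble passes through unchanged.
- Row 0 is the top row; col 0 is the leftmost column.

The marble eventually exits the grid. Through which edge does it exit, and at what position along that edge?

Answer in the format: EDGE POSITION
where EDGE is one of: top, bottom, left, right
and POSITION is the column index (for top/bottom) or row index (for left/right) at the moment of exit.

Answer: left 1

Derivation:
Step 1: enter (0,4), '.' pass, move down to (1,4)
Step 2: enter (1,4), '.' pass, move down to (2,4)
Step 3: enter (2,4), '.' pass, move down to (3,4)
Step 4: enter (3,4), '.' pass, move down to (4,4)
Step 5: enter (4,4), '\' deflects down->right, move right to (4,5)
Step 6: enter (4,5), '/' deflects right->up, move up to (3,5)
Step 7: enter (3,5), '.' pass, move up to (2,5)
Step 8: enter (2,5), '.' pass, move up to (1,5)
Step 9: enter (1,5), '\' deflects up->left, move left to (1,4)
Step 10: enter (1,4), '.' pass, move left to (1,3)
Step 11: enter (1,3), '.' pass, move left to (1,2)
Step 12: enter (1,2), '.' pass, move left to (1,1)
Step 13: enter (1,1), '.' pass, move left to (1,0)
Step 14: enter (1,0), '.' pass, move left to (1,-1)
Step 15: at (1,-1) — EXIT via left edge, pos 1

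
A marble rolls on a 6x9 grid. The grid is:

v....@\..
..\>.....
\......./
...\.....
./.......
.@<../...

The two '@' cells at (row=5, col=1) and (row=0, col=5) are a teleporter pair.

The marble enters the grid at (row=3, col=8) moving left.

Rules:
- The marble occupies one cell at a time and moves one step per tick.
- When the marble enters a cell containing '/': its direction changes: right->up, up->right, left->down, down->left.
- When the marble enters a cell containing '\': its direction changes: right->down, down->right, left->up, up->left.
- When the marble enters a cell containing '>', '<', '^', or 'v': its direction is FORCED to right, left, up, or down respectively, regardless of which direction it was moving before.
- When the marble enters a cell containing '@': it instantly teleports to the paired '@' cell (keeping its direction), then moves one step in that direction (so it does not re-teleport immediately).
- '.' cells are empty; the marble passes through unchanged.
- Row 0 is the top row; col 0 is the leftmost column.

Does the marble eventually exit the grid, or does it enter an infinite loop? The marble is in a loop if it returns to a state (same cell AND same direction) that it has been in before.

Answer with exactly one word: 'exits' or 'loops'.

Step 1: enter (3,8), '.' pass, move left to (3,7)
Step 2: enter (3,7), '.' pass, move left to (3,6)
Step 3: enter (3,6), '.' pass, move left to (3,5)
Step 4: enter (3,5), '.' pass, move left to (3,4)
Step 5: enter (3,4), '.' pass, move left to (3,3)
Step 6: enter (3,3), '\' deflects left->up, move up to (2,3)
Step 7: enter (2,3), '.' pass, move up to (1,3)
Step 8: enter (1,3), '>' forces up->right, move right to (1,4)
Step 9: enter (1,4), '.' pass, move right to (1,5)
Step 10: enter (1,5), '.' pass, move right to (1,6)
Step 11: enter (1,6), '.' pass, move right to (1,7)
Step 12: enter (1,7), '.' pass, move right to (1,8)
Step 13: enter (1,8), '.' pass, move right to (1,9)
Step 14: at (1,9) — EXIT via right edge, pos 1

Answer: exits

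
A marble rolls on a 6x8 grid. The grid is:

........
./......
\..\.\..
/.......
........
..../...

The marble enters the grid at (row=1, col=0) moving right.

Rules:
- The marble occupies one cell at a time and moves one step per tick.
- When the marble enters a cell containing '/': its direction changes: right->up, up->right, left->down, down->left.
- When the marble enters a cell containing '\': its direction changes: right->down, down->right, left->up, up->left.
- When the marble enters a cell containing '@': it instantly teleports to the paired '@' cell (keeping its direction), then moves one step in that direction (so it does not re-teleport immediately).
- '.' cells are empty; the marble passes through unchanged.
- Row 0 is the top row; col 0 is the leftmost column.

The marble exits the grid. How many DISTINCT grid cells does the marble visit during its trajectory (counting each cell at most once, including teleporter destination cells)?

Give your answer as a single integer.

Answer: 3

Derivation:
Step 1: enter (1,0), '.' pass, move right to (1,1)
Step 2: enter (1,1), '/' deflects right->up, move up to (0,1)
Step 3: enter (0,1), '.' pass, move up to (-1,1)
Step 4: at (-1,1) — EXIT via top edge, pos 1
Distinct cells visited: 3 (path length 3)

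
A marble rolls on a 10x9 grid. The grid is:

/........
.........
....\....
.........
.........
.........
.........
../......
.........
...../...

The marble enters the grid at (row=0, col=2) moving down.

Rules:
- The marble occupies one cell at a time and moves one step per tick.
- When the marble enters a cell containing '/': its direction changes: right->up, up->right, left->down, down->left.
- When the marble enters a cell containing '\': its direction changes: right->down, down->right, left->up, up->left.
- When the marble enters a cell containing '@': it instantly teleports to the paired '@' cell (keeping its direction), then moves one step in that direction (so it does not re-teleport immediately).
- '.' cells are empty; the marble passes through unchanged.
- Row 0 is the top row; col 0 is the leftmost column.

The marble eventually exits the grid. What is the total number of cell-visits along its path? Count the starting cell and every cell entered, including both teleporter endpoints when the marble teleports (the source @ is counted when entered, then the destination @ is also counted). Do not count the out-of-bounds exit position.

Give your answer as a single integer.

Step 1: enter (0,2), '.' pass, move down to (1,2)
Step 2: enter (1,2), '.' pass, move down to (2,2)
Step 3: enter (2,2), '.' pass, move down to (3,2)
Step 4: enter (3,2), '.' pass, move down to (4,2)
Step 5: enter (4,2), '.' pass, move down to (5,2)
Step 6: enter (5,2), '.' pass, move down to (6,2)
Step 7: enter (6,2), '.' pass, move down to (7,2)
Step 8: enter (7,2), '/' deflects down->left, move left to (7,1)
Step 9: enter (7,1), '.' pass, move left to (7,0)
Step 10: enter (7,0), '.' pass, move left to (7,-1)
Step 11: at (7,-1) — EXIT via left edge, pos 7
Path length (cell visits): 10

Answer: 10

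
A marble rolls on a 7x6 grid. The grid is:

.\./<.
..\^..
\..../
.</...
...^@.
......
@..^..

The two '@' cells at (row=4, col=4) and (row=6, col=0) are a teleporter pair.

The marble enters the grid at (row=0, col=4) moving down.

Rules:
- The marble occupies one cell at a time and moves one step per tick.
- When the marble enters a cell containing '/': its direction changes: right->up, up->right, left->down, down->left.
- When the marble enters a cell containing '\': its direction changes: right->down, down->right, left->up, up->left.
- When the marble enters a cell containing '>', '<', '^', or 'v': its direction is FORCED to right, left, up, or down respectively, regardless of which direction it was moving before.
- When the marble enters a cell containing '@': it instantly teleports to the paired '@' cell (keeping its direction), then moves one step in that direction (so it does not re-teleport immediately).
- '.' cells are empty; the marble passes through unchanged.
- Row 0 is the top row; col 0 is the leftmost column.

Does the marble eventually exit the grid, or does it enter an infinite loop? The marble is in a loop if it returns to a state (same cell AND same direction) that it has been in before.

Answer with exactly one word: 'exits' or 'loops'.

Step 1: enter (0,4), '<' forces down->left, move left to (0,3)
Step 2: enter (0,3), '/' deflects left->down, move down to (1,3)
Step 3: enter (1,3), '^' forces down->up, move up to (0,3)
Step 4: enter (0,3), '/' deflects up->right, move right to (0,4)
Step 5: enter (0,4), '<' forces right->left, move left to (0,3)
Step 6: at (0,3) dir=left — LOOP DETECTED (seen before)

Answer: loops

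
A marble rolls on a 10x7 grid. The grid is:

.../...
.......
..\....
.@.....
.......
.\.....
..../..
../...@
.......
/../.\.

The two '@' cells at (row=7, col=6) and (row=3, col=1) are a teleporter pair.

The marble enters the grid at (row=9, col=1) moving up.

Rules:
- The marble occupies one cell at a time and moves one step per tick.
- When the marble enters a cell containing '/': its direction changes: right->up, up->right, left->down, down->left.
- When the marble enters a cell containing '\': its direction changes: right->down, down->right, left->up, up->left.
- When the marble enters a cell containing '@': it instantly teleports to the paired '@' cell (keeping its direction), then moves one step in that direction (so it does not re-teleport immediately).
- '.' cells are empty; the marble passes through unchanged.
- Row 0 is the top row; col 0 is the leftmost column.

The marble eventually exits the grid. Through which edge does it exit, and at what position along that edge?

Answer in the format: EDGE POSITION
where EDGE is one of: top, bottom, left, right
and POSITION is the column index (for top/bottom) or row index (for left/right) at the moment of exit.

Step 1: enter (9,1), '.' pass, move up to (8,1)
Step 2: enter (8,1), '.' pass, move up to (7,1)
Step 3: enter (7,1), '.' pass, move up to (6,1)
Step 4: enter (6,1), '.' pass, move up to (5,1)
Step 5: enter (5,1), '\' deflects up->left, move left to (5,0)
Step 6: enter (5,0), '.' pass, move left to (5,-1)
Step 7: at (5,-1) — EXIT via left edge, pos 5

Answer: left 5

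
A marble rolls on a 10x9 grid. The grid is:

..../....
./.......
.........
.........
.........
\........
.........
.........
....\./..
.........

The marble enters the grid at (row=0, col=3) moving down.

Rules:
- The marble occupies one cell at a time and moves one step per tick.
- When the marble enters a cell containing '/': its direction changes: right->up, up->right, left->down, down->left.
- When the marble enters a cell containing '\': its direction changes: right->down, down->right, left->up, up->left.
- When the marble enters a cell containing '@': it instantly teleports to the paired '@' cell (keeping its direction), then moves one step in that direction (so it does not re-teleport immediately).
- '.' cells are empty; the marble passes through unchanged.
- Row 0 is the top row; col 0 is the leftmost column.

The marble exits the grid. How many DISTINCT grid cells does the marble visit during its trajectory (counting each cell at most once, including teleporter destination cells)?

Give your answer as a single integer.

Answer: 10

Derivation:
Step 1: enter (0,3), '.' pass, move down to (1,3)
Step 2: enter (1,3), '.' pass, move down to (2,3)
Step 3: enter (2,3), '.' pass, move down to (3,3)
Step 4: enter (3,3), '.' pass, move down to (4,3)
Step 5: enter (4,3), '.' pass, move down to (5,3)
Step 6: enter (5,3), '.' pass, move down to (6,3)
Step 7: enter (6,3), '.' pass, move down to (7,3)
Step 8: enter (7,3), '.' pass, move down to (8,3)
Step 9: enter (8,3), '.' pass, move down to (9,3)
Step 10: enter (9,3), '.' pass, move down to (10,3)
Step 11: at (10,3) — EXIT via bottom edge, pos 3
Distinct cells visited: 10 (path length 10)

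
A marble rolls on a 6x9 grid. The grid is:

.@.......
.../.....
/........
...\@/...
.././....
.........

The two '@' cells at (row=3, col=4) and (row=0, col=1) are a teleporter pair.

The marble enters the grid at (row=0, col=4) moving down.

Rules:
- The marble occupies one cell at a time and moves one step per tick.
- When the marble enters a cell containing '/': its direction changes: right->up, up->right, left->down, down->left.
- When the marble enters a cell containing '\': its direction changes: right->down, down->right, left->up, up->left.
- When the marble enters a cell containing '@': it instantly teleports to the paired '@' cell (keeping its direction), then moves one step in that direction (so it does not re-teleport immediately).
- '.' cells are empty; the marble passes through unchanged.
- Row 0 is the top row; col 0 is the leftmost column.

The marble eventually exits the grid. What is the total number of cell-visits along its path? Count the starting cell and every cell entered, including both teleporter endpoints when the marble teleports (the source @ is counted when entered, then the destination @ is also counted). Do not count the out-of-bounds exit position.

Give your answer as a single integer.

Answer: 10

Derivation:
Step 1: enter (0,4), '.' pass, move down to (1,4)
Step 2: enter (1,4), '.' pass, move down to (2,4)
Step 3: enter (2,4), '.' pass, move down to (3,4)
Step 4: enter (3,4), '@' teleport (3,4)->(0,1), also enter (0,1), move down to (1,1)
Step 5: enter (1,1), '.' pass, move down to (2,1)
Step 6: enter (2,1), '.' pass, move down to (3,1)
Step 7: enter (3,1), '.' pass, move down to (4,1)
Step 8: enter (4,1), '.' pass, move down to (5,1)
Step 9: enter (5,1), '.' pass, move down to (6,1)
Step 10: at (6,1) — EXIT via bottom edge, pos 1
Path length (cell visits): 10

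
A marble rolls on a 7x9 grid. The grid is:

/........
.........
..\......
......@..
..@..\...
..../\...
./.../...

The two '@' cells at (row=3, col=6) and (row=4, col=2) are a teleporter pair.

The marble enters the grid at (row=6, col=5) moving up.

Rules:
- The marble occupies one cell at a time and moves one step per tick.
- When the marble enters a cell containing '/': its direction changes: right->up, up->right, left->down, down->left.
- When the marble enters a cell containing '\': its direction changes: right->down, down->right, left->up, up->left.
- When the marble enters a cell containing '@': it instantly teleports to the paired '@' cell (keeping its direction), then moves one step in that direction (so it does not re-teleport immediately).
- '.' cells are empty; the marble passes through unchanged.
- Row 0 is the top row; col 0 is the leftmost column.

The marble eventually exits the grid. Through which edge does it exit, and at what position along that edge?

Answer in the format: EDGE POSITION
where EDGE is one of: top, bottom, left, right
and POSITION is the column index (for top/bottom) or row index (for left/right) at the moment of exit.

Answer: right 6

Derivation:
Step 1: enter (6,5), '/' deflects up->right, move right to (6,6)
Step 2: enter (6,6), '.' pass, move right to (6,7)
Step 3: enter (6,7), '.' pass, move right to (6,8)
Step 4: enter (6,8), '.' pass, move right to (6,9)
Step 5: at (6,9) — EXIT via right edge, pos 6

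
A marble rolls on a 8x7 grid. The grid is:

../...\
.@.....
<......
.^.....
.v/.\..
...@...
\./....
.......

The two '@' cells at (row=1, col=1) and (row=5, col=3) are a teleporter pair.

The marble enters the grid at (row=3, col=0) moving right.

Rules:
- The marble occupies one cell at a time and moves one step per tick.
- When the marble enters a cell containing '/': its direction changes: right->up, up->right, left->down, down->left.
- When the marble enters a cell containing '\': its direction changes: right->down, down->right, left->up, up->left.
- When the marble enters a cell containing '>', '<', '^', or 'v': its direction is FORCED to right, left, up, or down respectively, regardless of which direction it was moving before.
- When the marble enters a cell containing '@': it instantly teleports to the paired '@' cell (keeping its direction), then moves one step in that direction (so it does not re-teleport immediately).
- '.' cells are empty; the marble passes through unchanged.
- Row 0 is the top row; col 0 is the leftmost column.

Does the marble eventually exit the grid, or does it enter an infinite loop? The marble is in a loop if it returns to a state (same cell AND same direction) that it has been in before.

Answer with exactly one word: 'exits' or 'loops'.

Answer: exits

Derivation:
Step 1: enter (3,0), '.' pass, move right to (3,1)
Step 2: enter (3,1), '^' forces right->up, move up to (2,1)
Step 3: enter (2,1), '.' pass, move up to (1,1)
Step 4: enter (1,1), '@' teleport (1,1)->(5,3), also enter (5,3), move up to (4,3)
Step 5: enter (4,3), '.' pass, move up to (3,3)
Step 6: enter (3,3), '.' pass, move up to (2,3)
Step 7: enter (2,3), '.' pass, move up to (1,3)
Step 8: enter (1,3), '.' pass, move up to (0,3)
Step 9: enter (0,3), '.' pass, move up to (-1,3)
Step 10: at (-1,3) — EXIT via top edge, pos 3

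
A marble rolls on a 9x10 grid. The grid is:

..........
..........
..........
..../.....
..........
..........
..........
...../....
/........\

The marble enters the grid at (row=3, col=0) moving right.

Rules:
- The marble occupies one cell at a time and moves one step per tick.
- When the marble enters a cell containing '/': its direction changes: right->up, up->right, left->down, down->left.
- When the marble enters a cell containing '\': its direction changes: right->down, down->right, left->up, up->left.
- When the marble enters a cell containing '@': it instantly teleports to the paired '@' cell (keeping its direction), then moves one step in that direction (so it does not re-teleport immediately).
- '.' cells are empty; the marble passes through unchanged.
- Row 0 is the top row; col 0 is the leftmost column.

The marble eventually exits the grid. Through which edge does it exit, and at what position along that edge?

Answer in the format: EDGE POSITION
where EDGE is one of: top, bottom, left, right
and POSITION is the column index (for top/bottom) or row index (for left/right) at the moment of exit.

Step 1: enter (3,0), '.' pass, move right to (3,1)
Step 2: enter (3,1), '.' pass, move right to (3,2)
Step 3: enter (3,2), '.' pass, move right to (3,3)
Step 4: enter (3,3), '.' pass, move right to (3,4)
Step 5: enter (3,4), '/' deflects right->up, move up to (2,4)
Step 6: enter (2,4), '.' pass, move up to (1,4)
Step 7: enter (1,4), '.' pass, move up to (0,4)
Step 8: enter (0,4), '.' pass, move up to (-1,4)
Step 9: at (-1,4) — EXIT via top edge, pos 4

Answer: top 4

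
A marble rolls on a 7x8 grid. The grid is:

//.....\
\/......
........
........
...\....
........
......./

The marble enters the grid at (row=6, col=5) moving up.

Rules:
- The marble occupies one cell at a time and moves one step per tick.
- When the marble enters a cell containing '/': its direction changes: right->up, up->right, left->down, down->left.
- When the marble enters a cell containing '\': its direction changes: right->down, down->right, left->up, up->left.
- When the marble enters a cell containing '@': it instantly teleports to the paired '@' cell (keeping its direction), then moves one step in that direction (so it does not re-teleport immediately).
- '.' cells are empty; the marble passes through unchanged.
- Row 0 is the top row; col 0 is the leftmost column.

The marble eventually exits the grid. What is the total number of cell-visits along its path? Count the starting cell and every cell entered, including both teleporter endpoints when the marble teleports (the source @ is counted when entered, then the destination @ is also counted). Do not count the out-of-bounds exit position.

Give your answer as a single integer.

Answer: 7

Derivation:
Step 1: enter (6,5), '.' pass, move up to (5,5)
Step 2: enter (5,5), '.' pass, move up to (4,5)
Step 3: enter (4,5), '.' pass, move up to (3,5)
Step 4: enter (3,5), '.' pass, move up to (2,5)
Step 5: enter (2,5), '.' pass, move up to (1,5)
Step 6: enter (1,5), '.' pass, move up to (0,5)
Step 7: enter (0,5), '.' pass, move up to (-1,5)
Step 8: at (-1,5) — EXIT via top edge, pos 5
Path length (cell visits): 7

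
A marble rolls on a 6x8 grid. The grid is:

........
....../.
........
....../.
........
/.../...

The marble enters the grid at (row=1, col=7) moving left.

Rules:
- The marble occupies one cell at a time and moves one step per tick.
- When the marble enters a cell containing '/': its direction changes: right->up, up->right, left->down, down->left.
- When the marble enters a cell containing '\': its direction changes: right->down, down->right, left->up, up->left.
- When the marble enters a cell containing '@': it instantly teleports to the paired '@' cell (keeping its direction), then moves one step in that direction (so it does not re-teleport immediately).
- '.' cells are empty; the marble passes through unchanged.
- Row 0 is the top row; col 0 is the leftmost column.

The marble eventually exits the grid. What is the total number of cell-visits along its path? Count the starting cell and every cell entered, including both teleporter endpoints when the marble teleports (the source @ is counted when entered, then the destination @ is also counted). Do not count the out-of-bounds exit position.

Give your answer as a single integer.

Step 1: enter (1,7), '.' pass, move left to (1,6)
Step 2: enter (1,6), '/' deflects left->down, move down to (2,6)
Step 3: enter (2,6), '.' pass, move down to (3,6)
Step 4: enter (3,6), '/' deflects down->left, move left to (3,5)
Step 5: enter (3,5), '.' pass, move left to (3,4)
Step 6: enter (3,4), '.' pass, move left to (3,3)
Step 7: enter (3,3), '.' pass, move left to (3,2)
Step 8: enter (3,2), '.' pass, move left to (3,1)
Step 9: enter (3,1), '.' pass, move left to (3,0)
Step 10: enter (3,0), '.' pass, move left to (3,-1)
Step 11: at (3,-1) — EXIT via left edge, pos 3
Path length (cell visits): 10

Answer: 10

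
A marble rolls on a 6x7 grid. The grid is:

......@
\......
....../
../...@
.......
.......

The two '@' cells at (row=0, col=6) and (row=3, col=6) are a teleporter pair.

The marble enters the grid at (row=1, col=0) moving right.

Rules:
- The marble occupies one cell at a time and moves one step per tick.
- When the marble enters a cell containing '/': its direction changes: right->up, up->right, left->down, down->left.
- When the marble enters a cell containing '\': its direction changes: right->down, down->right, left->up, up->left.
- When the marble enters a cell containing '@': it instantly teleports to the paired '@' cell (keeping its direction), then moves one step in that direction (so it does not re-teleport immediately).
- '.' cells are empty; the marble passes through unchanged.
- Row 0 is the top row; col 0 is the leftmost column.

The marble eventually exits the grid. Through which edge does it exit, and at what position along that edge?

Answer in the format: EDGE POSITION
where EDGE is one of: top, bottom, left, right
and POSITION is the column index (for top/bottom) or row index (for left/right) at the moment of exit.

Step 1: enter (1,0), '\' deflects right->down, move down to (2,0)
Step 2: enter (2,0), '.' pass, move down to (3,0)
Step 3: enter (3,0), '.' pass, move down to (4,0)
Step 4: enter (4,0), '.' pass, move down to (5,0)
Step 5: enter (5,0), '.' pass, move down to (6,0)
Step 6: at (6,0) — EXIT via bottom edge, pos 0

Answer: bottom 0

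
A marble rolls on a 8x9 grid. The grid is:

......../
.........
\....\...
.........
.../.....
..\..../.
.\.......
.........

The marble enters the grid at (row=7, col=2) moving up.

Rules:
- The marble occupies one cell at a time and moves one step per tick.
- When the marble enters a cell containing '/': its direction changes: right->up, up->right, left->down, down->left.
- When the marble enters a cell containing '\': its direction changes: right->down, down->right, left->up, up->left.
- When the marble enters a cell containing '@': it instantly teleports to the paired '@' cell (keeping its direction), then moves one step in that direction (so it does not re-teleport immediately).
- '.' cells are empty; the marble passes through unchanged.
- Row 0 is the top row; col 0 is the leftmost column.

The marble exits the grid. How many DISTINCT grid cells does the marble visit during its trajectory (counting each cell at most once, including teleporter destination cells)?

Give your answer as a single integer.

Step 1: enter (7,2), '.' pass, move up to (6,2)
Step 2: enter (6,2), '.' pass, move up to (5,2)
Step 3: enter (5,2), '\' deflects up->left, move left to (5,1)
Step 4: enter (5,1), '.' pass, move left to (5,0)
Step 5: enter (5,0), '.' pass, move left to (5,-1)
Step 6: at (5,-1) — EXIT via left edge, pos 5
Distinct cells visited: 5 (path length 5)

Answer: 5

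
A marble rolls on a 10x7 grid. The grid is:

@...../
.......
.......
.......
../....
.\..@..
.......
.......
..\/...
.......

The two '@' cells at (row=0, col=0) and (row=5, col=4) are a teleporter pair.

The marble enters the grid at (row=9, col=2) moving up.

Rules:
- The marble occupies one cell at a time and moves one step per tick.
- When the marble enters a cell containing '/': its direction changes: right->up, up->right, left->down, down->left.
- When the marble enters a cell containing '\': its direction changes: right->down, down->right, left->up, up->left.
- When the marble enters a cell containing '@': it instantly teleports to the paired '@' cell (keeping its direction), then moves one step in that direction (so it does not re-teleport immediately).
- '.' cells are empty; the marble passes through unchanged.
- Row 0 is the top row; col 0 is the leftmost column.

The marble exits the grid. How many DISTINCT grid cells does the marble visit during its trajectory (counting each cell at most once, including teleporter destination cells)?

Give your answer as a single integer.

Step 1: enter (9,2), '.' pass, move up to (8,2)
Step 2: enter (8,2), '\' deflects up->left, move left to (8,1)
Step 3: enter (8,1), '.' pass, move left to (8,0)
Step 4: enter (8,0), '.' pass, move left to (8,-1)
Step 5: at (8,-1) — EXIT via left edge, pos 8
Distinct cells visited: 4 (path length 4)

Answer: 4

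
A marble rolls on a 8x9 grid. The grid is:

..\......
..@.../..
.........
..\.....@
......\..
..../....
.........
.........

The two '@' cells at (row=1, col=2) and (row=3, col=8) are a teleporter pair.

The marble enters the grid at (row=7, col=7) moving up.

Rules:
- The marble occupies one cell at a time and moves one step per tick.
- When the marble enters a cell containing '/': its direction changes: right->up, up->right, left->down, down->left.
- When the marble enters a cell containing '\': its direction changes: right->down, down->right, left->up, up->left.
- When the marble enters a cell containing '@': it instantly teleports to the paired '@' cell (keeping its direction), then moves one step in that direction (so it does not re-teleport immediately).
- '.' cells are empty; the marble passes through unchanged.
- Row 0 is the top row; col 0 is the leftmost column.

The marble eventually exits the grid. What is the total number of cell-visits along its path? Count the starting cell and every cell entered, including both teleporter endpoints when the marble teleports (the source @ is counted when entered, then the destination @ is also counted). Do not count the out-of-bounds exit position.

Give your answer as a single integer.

Step 1: enter (7,7), '.' pass, move up to (6,7)
Step 2: enter (6,7), '.' pass, move up to (5,7)
Step 3: enter (5,7), '.' pass, move up to (4,7)
Step 4: enter (4,7), '.' pass, move up to (3,7)
Step 5: enter (3,7), '.' pass, move up to (2,7)
Step 6: enter (2,7), '.' pass, move up to (1,7)
Step 7: enter (1,7), '.' pass, move up to (0,7)
Step 8: enter (0,7), '.' pass, move up to (-1,7)
Step 9: at (-1,7) — EXIT via top edge, pos 7
Path length (cell visits): 8

Answer: 8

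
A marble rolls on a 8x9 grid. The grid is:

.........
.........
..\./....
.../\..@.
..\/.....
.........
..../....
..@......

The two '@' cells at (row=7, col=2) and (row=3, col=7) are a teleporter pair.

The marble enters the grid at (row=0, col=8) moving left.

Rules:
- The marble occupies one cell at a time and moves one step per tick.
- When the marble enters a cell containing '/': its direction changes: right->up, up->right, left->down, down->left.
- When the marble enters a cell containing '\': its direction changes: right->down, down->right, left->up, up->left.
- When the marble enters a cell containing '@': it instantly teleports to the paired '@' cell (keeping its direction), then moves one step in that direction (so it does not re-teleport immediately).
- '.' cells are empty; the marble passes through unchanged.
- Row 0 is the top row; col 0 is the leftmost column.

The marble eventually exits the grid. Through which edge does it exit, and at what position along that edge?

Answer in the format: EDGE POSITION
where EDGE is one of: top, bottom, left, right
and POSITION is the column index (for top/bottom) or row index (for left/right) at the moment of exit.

Step 1: enter (0,8), '.' pass, move left to (0,7)
Step 2: enter (0,7), '.' pass, move left to (0,6)
Step 3: enter (0,6), '.' pass, move left to (0,5)
Step 4: enter (0,5), '.' pass, move left to (0,4)
Step 5: enter (0,4), '.' pass, move left to (0,3)
Step 6: enter (0,3), '.' pass, move left to (0,2)
Step 7: enter (0,2), '.' pass, move left to (0,1)
Step 8: enter (0,1), '.' pass, move left to (0,0)
Step 9: enter (0,0), '.' pass, move left to (0,-1)
Step 10: at (0,-1) — EXIT via left edge, pos 0

Answer: left 0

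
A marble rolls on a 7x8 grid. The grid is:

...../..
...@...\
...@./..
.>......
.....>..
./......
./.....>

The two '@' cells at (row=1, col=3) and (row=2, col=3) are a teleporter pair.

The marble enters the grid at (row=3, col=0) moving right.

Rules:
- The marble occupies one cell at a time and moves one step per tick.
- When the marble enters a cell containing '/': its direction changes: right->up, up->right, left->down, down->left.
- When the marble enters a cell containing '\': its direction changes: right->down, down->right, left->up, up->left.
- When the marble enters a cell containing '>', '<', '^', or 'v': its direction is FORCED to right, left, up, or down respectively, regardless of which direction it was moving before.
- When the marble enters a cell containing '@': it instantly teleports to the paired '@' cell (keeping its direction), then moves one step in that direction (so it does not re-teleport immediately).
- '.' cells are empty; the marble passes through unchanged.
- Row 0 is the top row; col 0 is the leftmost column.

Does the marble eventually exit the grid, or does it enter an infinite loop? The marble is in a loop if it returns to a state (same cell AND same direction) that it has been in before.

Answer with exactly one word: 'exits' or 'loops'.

Answer: exits

Derivation:
Step 1: enter (3,0), '.' pass, move right to (3,1)
Step 2: enter (3,1), '>' forces right->right, move right to (3,2)
Step 3: enter (3,2), '.' pass, move right to (3,3)
Step 4: enter (3,3), '.' pass, move right to (3,4)
Step 5: enter (3,4), '.' pass, move right to (3,5)
Step 6: enter (3,5), '.' pass, move right to (3,6)
Step 7: enter (3,6), '.' pass, move right to (3,7)
Step 8: enter (3,7), '.' pass, move right to (3,8)
Step 9: at (3,8) — EXIT via right edge, pos 3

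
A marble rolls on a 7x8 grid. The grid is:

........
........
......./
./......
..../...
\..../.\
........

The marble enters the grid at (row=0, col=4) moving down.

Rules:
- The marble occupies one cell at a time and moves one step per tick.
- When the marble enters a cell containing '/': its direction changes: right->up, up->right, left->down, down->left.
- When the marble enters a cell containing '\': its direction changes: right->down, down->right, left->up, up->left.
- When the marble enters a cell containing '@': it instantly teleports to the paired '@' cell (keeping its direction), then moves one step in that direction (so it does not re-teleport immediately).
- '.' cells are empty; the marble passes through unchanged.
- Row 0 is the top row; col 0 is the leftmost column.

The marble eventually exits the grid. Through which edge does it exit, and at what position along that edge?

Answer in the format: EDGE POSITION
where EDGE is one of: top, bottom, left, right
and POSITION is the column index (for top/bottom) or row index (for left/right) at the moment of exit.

Step 1: enter (0,4), '.' pass, move down to (1,4)
Step 2: enter (1,4), '.' pass, move down to (2,4)
Step 3: enter (2,4), '.' pass, move down to (3,4)
Step 4: enter (3,4), '.' pass, move down to (4,4)
Step 5: enter (4,4), '/' deflects down->left, move left to (4,3)
Step 6: enter (4,3), '.' pass, move left to (4,2)
Step 7: enter (4,2), '.' pass, move left to (4,1)
Step 8: enter (4,1), '.' pass, move left to (4,0)
Step 9: enter (4,0), '.' pass, move left to (4,-1)
Step 10: at (4,-1) — EXIT via left edge, pos 4

Answer: left 4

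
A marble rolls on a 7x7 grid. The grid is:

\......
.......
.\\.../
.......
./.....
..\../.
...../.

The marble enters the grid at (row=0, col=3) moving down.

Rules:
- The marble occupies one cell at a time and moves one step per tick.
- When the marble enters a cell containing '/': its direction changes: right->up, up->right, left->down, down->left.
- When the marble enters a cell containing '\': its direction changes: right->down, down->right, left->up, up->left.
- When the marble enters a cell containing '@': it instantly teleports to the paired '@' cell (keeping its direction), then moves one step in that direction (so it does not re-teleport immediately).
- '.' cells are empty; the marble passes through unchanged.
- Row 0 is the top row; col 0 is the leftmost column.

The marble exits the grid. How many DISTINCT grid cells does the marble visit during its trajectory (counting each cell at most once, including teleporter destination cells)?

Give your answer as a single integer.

Step 1: enter (0,3), '.' pass, move down to (1,3)
Step 2: enter (1,3), '.' pass, move down to (2,3)
Step 3: enter (2,3), '.' pass, move down to (3,3)
Step 4: enter (3,3), '.' pass, move down to (4,3)
Step 5: enter (4,3), '.' pass, move down to (5,3)
Step 6: enter (5,3), '.' pass, move down to (6,3)
Step 7: enter (6,3), '.' pass, move down to (7,3)
Step 8: at (7,3) — EXIT via bottom edge, pos 3
Distinct cells visited: 7 (path length 7)

Answer: 7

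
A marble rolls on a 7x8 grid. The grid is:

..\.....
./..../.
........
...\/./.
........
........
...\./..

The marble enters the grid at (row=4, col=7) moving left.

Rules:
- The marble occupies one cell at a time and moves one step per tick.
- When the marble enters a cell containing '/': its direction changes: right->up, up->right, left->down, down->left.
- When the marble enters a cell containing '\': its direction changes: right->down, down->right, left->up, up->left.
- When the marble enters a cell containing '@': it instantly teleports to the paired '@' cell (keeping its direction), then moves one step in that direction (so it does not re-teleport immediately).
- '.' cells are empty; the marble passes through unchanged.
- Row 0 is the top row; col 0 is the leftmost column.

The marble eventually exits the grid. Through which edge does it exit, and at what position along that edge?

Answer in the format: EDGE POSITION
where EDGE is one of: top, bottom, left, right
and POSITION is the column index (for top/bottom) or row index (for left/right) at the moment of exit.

Step 1: enter (4,7), '.' pass, move left to (4,6)
Step 2: enter (4,6), '.' pass, move left to (4,5)
Step 3: enter (4,5), '.' pass, move left to (4,4)
Step 4: enter (4,4), '.' pass, move left to (4,3)
Step 5: enter (4,3), '.' pass, move left to (4,2)
Step 6: enter (4,2), '.' pass, move left to (4,1)
Step 7: enter (4,1), '.' pass, move left to (4,0)
Step 8: enter (4,0), '.' pass, move left to (4,-1)
Step 9: at (4,-1) — EXIT via left edge, pos 4

Answer: left 4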